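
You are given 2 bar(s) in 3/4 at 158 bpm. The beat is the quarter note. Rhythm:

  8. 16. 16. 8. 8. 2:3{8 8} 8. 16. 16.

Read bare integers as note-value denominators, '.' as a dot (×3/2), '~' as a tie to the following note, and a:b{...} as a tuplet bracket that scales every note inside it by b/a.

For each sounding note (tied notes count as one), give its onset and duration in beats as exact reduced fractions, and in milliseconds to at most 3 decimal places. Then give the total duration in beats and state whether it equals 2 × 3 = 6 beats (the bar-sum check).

1) 0.0ms=0b +284.81ms=3/4b
2) 284.81ms=3/4b +142.405ms=3/8b
3) 427.215ms=9/8b +142.405ms=3/8b
4) 569.62ms=3/2b +284.81ms=3/4b
5) 854.43ms=9/4b +284.81ms=3/4b
6) 1139.241ms=3b +284.81ms=3/4b
7) 1424.051ms=15/4b +284.81ms=3/4b
8) 1708.861ms=9/2b +284.81ms=3/4b
9) 1993.671ms=21/4b +142.405ms=3/8b
10) 2136.076ms=45/8b +142.405ms=3/8b
Σ=6b of 6 (158bpm 3/4) — PASS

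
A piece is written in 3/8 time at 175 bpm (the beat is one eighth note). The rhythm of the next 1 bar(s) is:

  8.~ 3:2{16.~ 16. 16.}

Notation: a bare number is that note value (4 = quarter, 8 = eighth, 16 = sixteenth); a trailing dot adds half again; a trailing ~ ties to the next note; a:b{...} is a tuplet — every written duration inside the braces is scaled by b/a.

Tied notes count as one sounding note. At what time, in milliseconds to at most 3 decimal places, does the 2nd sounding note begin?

note 2 onset = 5/2b = 857.143ms

1. 0.0ms @ 0 + 857.143ms (5/2)
2. 857.143ms @ 5/2 + 171.429ms (1/2)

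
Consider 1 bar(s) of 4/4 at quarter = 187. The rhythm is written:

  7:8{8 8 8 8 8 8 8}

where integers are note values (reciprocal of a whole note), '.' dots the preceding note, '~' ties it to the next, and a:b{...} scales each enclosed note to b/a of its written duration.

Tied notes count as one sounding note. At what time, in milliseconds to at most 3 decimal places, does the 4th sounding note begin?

note 4 onset = 12/7b = 550.038ms

1. 0.0ms @ 0 + 183.346ms (4/7)
2. 183.346ms @ 4/7 + 183.346ms (4/7)
3. 366.692ms @ 8/7 + 183.346ms (4/7)
4. 550.038ms @ 12/7 + 183.346ms (4/7)
5. 733.384ms @ 16/7 + 183.346ms (4/7)
6. 916.73ms @ 20/7 + 183.346ms (4/7)
7. 1100.076ms @ 24/7 + 183.346ms (4/7)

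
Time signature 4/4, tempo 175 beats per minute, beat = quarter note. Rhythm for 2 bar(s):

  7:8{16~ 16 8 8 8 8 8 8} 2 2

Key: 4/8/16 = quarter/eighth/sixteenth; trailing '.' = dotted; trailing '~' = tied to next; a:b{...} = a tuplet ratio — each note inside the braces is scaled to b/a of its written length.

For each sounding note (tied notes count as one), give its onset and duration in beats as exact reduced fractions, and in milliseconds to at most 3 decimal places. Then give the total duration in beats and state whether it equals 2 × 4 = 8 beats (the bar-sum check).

1) 0.0ms=0b +195.918ms=4/7b
2) 195.918ms=4/7b +195.918ms=4/7b
3) 391.837ms=8/7b +195.918ms=4/7b
4) 587.755ms=12/7b +195.918ms=4/7b
5) 783.673ms=16/7b +195.918ms=4/7b
6) 979.592ms=20/7b +195.918ms=4/7b
7) 1175.51ms=24/7b +195.918ms=4/7b
8) 1371.429ms=4b +685.714ms=2b
9) 2057.143ms=6b +685.714ms=2b
Σ=8b of 8 (175bpm 4/4) — PASS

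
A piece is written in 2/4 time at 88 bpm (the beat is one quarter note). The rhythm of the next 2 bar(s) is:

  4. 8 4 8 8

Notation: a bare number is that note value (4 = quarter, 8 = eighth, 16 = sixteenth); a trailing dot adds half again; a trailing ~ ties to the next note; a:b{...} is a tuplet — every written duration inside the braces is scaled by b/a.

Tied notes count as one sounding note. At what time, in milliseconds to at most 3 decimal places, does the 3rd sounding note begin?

1. 0.0ms @ 0 + 1022.727ms (3/2)
2. 1022.727ms @ 3/2 + 340.909ms (1/2)
3. 1363.636ms @ 2 + 681.818ms (1)
4. 2045.455ms @ 3 + 340.909ms (1/2)
5. 2386.364ms @ 7/2 + 340.909ms (1/2)

note 3 onset = 2b = 1363.636ms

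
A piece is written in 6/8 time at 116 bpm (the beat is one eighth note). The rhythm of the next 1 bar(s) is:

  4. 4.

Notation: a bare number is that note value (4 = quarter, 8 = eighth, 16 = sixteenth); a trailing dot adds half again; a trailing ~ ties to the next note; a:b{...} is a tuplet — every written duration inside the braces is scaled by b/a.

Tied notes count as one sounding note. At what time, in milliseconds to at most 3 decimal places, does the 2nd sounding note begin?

1. 0.0ms @ 0 + 1551.724ms (3)
2. 1551.724ms @ 3 + 1551.724ms (3)

note 2 onset = 3b = 1551.724ms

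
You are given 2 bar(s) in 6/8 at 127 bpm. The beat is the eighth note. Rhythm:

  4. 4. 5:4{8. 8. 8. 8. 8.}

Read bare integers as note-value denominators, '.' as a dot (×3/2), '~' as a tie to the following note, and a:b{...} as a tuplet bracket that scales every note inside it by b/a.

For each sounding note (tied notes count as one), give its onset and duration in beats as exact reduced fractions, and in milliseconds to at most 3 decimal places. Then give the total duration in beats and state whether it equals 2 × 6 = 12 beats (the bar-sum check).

1) 0.0ms=0b +1417.323ms=3b
2) 1417.323ms=3b +1417.323ms=3b
3) 2834.646ms=6b +566.929ms=6/5b
4) 3401.575ms=36/5b +566.929ms=6/5b
5) 3968.504ms=42/5b +566.929ms=6/5b
6) 4535.433ms=48/5b +566.929ms=6/5b
7) 5102.362ms=54/5b +566.929ms=6/5b
Σ=12b of 12 (127bpm 6/8) — PASS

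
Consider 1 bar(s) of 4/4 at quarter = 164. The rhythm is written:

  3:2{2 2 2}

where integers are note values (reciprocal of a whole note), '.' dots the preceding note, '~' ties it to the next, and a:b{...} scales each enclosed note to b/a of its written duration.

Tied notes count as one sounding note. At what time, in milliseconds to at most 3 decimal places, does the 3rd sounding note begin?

1. 0.0ms @ 0 + 487.805ms (4/3)
2. 487.805ms @ 4/3 + 487.805ms (4/3)
3. 975.61ms @ 8/3 + 487.805ms (4/3)

note 3 onset = 8/3b = 975.61ms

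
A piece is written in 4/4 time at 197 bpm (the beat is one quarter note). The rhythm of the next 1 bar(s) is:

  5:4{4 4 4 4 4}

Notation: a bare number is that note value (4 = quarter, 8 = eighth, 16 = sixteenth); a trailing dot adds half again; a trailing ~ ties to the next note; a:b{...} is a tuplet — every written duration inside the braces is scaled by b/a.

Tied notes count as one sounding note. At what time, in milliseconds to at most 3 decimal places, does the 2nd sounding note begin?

1. 0.0ms @ 0 + 243.655ms (4/5)
2. 243.655ms @ 4/5 + 243.655ms (4/5)
3. 487.31ms @ 8/5 + 243.655ms (4/5)
4. 730.964ms @ 12/5 + 243.655ms (4/5)
5. 974.619ms @ 16/5 + 243.655ms (4/5)

note 2 onset = 4/5b = 243.655ms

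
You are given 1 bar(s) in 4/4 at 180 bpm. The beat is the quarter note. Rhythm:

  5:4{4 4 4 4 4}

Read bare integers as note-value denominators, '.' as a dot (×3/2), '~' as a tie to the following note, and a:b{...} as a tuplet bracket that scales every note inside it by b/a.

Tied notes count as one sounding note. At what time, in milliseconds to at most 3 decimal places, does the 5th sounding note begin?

note 5 onset = 16/5b = 1066.667ms

1. 0.0ms @ 0 + 266.667ms (4/5)
2. 266.667ms @ 4/5 + 266.667ms (4/5)
3. 533.333ms @ 8/5 + 266.667ms (4/5)
4. 800.0ms @ 12/5 + 266.667ms (4/5)
5. 1066.667ms @ 16/5 + 266.667ms (4/5)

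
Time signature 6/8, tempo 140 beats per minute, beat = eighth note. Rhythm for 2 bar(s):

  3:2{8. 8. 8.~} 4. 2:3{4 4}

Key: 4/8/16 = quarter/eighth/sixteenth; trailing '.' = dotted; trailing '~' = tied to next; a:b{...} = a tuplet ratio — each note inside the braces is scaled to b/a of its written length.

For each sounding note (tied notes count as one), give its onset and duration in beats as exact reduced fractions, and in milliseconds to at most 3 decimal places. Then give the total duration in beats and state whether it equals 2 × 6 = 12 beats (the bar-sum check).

1) 0.0ms=0b +428.571ms=1b
2) 428.571ms=1b +428.571ms=1b
3) 857.143ms=2b +1714.286ms=4b
4) 2571.429ms=6b +1285.714ms=3b
5) 3857.143ms=9b +1285.714ms=3b
Σ=12b of 12 (140bpm 6/8) — PASS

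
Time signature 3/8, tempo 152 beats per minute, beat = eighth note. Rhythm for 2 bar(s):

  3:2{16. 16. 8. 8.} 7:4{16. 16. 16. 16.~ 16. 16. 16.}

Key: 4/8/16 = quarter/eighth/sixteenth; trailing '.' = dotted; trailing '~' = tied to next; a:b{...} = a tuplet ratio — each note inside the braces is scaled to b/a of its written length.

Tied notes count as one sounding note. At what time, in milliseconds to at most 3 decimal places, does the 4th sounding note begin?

1. 0.0ms @ 0 + 197.368ms (1/2)
2. 197.368ms @ 1/2 + 197.368ms (1/2)
3. 394.737ms @ 1 + 394.737ms (1)
4. 789.474ms @ 2 + 394.737ms (1)
5. 1184.211ms @ 3 + 169.173ms (3/7)
6. 1353.383ms @ 24/7 + 169.173ms (3/7)
7. 1522.556ms @ 27/7 + 169.173ms (3/7)
8. 1691.729ms @ 30/7 + 338.346ms (6/7)
9. 2030.075ms @ 36/7 + 169.173ms (3/7)
10. 2199.248ms @ 39/7 + 169.173ms (3/7)

note 4 onset = 2b = 789.474ms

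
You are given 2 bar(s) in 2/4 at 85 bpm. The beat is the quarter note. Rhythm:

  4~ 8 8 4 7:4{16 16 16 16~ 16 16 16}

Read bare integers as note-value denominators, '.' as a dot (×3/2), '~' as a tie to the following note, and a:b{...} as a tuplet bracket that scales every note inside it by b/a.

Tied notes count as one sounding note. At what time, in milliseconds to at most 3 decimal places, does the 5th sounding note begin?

1. 0.0ms @ 0 + 1058.824ms (3/2)
2. 1058.824ms @ 3/2 + 352.941ms (1/2)
3. 1411.765ms @ 2 + 705.882ms (1)
4. 2117.647ms @ 3 + 100.84ms (1/7)
5. 2218.487ms @ 22/7 + 100.84ms (1/7)
6. 2319.328ms @ 23/7 + 100.84ms (1/7)
7. 2420.168ms @ 24/7 + 201.681ms (2/7)
8. 2621.849ms @ 26/7 + 100.84ms (1/7)
9. 2722.689ms @ 27/7 + 100.84ms (1/7)

note 5 onset = 22/7b = 2218.487ms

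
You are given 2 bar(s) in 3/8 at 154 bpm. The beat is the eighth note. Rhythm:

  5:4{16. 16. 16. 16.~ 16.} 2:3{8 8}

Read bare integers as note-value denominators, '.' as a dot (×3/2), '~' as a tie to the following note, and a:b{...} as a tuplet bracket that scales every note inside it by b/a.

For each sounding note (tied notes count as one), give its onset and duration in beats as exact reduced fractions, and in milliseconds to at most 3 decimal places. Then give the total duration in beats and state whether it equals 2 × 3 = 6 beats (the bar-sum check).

1) 0.0ms=0b +233.766ms=3/5b
2) 233.766ms=3/5b +233.766ms=3/5b
3) 467.532ms=6/5b +233.766ms=3/5b
4) 701.299ms=9/5b +467.532ms=6/5b
5) 1168.831ms=3b +584.416ms=3/2b
6) 1753.247ms=9/2b +584.416ms=3/2b
Σ=6b of 6 (154bpm 3/8) — PASS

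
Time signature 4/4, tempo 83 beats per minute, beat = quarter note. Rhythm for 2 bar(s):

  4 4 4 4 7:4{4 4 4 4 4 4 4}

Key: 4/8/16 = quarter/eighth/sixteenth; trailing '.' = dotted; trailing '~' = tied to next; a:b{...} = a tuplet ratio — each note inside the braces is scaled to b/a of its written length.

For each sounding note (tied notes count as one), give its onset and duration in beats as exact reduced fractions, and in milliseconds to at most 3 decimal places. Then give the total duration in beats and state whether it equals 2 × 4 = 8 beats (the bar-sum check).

1) 0.0ms=0b +722.892ms=1b
2) 722.892ms=1b +722.892ms=1b
3) 1445.783ms=2b +722.892ms=1b
4) 2168.675ms=3b +722.892ms=1b
5) 2891.566ms=4b +413.081ms=4/7b
6) 3304.647ms=32/7b +413.081ms=4/7b
7) 3717.728ms=36/7b +413.081ms=4/7b
8) 4130.809ms=40/7b +413.081ms=4/7b
9) 4543.89ms=44/7b +413.081ms=4/7b
10) 4956.971ms=48/7b +413.081ms=4/7b
11) 5370.052ms=52/7b +413.081ms=4/7b
Σ=8b of 8 (83bpm 4/4) — PASS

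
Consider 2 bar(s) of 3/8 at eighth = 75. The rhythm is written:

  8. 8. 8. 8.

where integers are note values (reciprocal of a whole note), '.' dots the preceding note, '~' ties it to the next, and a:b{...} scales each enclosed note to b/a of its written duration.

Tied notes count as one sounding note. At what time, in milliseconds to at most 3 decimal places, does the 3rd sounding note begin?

1. 0.0ms @ 0 + 1200.0ms (3/2)
2. 1200.0ms @ 3/2 + 1200.0ms (3/2)
3. 2400.0ms @ 3 + 1200.0ms (3/2)
4. 3600.0ms @ 9/2 + 1200.0ms (3/2)

note 3 onset = 3b = 2400.0ms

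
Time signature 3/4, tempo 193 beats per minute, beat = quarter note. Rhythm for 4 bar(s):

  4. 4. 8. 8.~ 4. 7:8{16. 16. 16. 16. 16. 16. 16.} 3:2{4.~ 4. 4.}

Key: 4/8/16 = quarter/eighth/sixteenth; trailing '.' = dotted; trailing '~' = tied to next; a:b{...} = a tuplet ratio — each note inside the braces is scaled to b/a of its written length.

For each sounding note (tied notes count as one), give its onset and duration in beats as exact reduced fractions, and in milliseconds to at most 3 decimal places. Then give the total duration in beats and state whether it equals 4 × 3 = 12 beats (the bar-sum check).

1) 0.0ms=0b +466.321ms=3/2b
2) 466.321ms=3/2b +466.321ms=3/2b
3) 932.642ms=3b +233.161ms=3/4b
4) 1165.803ms=15/4b +699.482ms=9/4b
5) 1865.285ms=6b +133.235ms=3/7b
6) 1998.52ms=45/7b +133.235ms=3/7b
7) 2131.754ms=48/7b +133.235ms=3/7b
8) 2264.989ms=51/7b +133.235ms=3/7b
9) 2398.224ms=54/7b +133.235ms=3/7b
10) 2531.458ms=57/7b +133.235ms=3/7b
11) 2664.693ms=60/7b +133.235ms=3/7b
12) 2797.927ms=9b +621.762ms=2b
13) 3419.689ms=11b +310.881ms=1b
Σ=12b of 12 (193bpm 3/4) — PASS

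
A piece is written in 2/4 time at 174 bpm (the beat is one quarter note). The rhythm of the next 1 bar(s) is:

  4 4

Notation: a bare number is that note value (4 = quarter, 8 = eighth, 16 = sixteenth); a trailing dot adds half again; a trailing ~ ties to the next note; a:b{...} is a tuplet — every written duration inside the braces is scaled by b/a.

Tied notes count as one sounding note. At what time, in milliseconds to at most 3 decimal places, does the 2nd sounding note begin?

1. 0.0ms @ 0 + 344.828ms (1)
2. 344.828ms @ 1 + 344.828ms (1)

note 2 onset = 1b = 344.828ms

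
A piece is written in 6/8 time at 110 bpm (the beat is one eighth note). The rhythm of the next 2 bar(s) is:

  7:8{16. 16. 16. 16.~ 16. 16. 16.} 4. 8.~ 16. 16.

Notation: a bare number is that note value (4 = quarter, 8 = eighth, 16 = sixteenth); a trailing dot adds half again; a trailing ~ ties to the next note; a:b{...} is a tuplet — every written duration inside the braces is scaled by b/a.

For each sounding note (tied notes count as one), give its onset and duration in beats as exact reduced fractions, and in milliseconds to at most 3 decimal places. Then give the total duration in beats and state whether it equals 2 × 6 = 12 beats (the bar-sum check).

1) 0.0ms=0b +467.532ms=6/7b
2) 467.532ms=6/7b +467.532ms=6/7b
3) 935.065ms=12/7b +467.532ms=6/7b
4) 1402.597ms=18/7b +935.065ms=12/7b
5) 2337.662ms=30/7b +467.532ms=6/7b
6) 2805.195ms=36/7b +467.532ms=6/7b
7) 3272.727ms=6b +1636.364ms=3b
8) 4909.091ms=9b +1227.273ms=9/4b
9) 6136.364ms=45/4b +409.091ms=3/4b
Σ=12b of 12 (110bpm 6/8) — PASS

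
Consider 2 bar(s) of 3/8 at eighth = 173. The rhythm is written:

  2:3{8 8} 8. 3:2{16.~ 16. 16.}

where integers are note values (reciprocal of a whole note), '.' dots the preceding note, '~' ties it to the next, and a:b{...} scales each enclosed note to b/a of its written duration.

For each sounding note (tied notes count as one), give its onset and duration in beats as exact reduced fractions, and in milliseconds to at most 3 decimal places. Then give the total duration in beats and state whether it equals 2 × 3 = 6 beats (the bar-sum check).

1) 0.0ms=0b +520.231ms=3/2b
2) 520.231ms=3/2b +520.231ms=3/2b
3) 1040.462ms=3b +520.231ms=3/2b
4) 1560.694ms=9/2b +346.821ms=1b
5) 1907.514ms=11/2b +173.41ms=1/2b
Σ=6b of 6 (173bpm 3/8) — PASS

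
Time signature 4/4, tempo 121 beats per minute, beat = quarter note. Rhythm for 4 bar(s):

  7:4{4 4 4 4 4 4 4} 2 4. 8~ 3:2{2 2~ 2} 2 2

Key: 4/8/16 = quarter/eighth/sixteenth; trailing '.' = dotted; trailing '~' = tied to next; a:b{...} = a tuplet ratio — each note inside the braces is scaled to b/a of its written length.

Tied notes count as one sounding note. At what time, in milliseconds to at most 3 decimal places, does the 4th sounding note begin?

1. 0.0ms @ 0 + 283.353ms (4/7)
2. 283.353ms @ 4/7 + 283.353ms (4/7)
3. 566.706ms @ 8/7 + 283.353ms (4/7)
4. 850.059ms @ 12/7 + 283.353ms (4/7)
5. 1133.412ms @ 16/7 + 283.353ms (4/7)
6. 1416.765ms @ 20/7 + 283.353ms (4/7)
7. 1700.118ms @ 24/7 + 283.353ms (4/7)
8. 1983.471ms @ 4 + 991.736ms (2)
9. 2975.207ms @ 6 + 743.802ms (3/2)
10. 3719.008ms @ 15/2 + 909.091ms (11/6)
11. 4628.099ms @ 28/3 + 1322.314ms (8/3)
12. 5950.413ms @ 12 + 991.736ms (2)
13. 6942.149ms @ 14 + 991.736ms (2)

note 4 onset = 12/7b = 850.059ms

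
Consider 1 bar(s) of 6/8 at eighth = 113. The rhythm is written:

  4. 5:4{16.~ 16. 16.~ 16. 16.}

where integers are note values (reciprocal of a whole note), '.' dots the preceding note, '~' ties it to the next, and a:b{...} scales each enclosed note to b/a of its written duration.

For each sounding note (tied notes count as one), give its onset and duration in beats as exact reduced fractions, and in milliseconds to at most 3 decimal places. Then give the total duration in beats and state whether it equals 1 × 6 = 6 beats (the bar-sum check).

1) 0.0ms=0b +1592.92ms=3b
2) 1592.92ms=3b +637.168ms=6/5b
3) 2230.088ms=21/5b +637.168ms=6/5b
4) 2867.257ms=27/5b +318.584ms=3/5b
Σ=6b of 6 (113bpm 6/8) — PASS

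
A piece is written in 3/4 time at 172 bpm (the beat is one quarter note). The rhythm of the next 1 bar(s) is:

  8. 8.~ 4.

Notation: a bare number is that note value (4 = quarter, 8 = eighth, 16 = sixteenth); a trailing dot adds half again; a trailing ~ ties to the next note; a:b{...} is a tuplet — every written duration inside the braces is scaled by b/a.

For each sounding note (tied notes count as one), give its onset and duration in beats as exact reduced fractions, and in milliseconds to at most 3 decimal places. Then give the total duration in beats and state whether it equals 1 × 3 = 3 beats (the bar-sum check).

1) 0.0ms=0b +261.628ms=3/4b
2) 261.628ms=3/4b +784.884ms=9/4b
Σ=3b of 3 (172bpm 3/4) — PASS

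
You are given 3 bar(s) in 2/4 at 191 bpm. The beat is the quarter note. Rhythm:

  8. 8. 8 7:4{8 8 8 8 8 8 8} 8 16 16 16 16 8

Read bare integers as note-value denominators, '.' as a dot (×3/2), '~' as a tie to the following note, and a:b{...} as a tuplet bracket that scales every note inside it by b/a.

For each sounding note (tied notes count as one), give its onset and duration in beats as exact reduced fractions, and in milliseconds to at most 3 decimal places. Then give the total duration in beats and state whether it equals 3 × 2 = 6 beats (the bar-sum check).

1) 0.0ms=0b +235.602ms=3/4b
2) 235.602ms=3/4b +235.602ms=3/4b
3) 471.204ms=3/2b +157.068ms=1/2b
4) 628.272ms=2b +89.753ms=2/7b
5) 718.025ms=16/7b +89.753ms=2/7b
6) 807.779ms=18/7b +89.753ms=2/7b
7) 897.532ms=20/7b +89.753ms=2/7b
8) 987.285ms=22/7b +89.753ms=2/7b
9) 1077.038ms=24/7b +89.753ms=2/7b
10) 1166.791ms=26/7b +89.753ms=2/7b
11) 1256.545ms=4b +157.068ms=1/2b
12) 1413.613ms=9/2b +78.534ms=1/4b
13) 1492.147ms=19/4b +78.534ms=1/4b
14) 1570.681ms=5b +78.534ms=1/4b
15) 1649.215ms=21/4b +78.534ms=1/4b
16) 1727.749ms=11/2b +157.068ms=1/2b
Σ=6b of 6 (191bpm 2/4) — PASS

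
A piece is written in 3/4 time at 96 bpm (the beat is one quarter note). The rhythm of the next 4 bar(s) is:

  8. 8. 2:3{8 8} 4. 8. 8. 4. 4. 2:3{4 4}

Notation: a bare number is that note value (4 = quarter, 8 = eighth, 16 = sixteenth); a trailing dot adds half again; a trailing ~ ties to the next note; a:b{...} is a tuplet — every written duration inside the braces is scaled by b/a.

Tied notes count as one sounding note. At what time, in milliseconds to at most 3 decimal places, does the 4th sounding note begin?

note 4 onset = 9/4b = 1406.25ms

1. 0.0ms @ 0 + 468.75ms (3/4)
2. 468.75ms @ 3/4 + 468.75ms (3/4)
3. 937.5ms @ 3/2 + 468.75ms (3/4)
4. 1406.25ms @ 9/4 + 468.75ms (3/4)
5. 1875.0ms @ 3 + 937.5ms (3/2)
6. 2812.5ms @ 9/2 + 468.75ms (3/4)
7. 3281.25ms @ 21/4 + 468.75ms (3/4)
8. 3750.0ms @ 6 + 937.5ms (3/2)
9. 4687.5ms @ 15/2 + 937.5ms (3/2)
10. 5625.0ms @ 9 + 937.5ms (3/2)
11. 6562.5ms @ 21/2 + 937.5ms (3/2)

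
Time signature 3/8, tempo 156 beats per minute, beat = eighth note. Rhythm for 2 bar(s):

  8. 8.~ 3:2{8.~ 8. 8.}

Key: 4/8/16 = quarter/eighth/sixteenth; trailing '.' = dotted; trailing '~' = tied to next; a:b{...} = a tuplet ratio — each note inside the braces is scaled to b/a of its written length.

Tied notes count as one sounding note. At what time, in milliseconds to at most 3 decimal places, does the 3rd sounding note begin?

1. 0.0ms @ 0 + 576.923ms (3/2)
2. 576.923ms @ 3/2 + 1346.154ms (7/2)
3. 1923.077ms @ 5 + 384.615ms (1)

note 3 onset = 5b = 1923.077ms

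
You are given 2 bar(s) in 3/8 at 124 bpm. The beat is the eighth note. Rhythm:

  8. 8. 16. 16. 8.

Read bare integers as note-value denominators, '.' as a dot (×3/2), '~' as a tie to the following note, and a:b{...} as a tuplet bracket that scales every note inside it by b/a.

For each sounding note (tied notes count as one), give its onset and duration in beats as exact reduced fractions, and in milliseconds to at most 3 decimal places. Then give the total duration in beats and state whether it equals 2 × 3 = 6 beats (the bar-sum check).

1) 0.0ms=0b +725.806ms=3/2b
2) 725.806ms=3/2b +725.806ms=3/2b
3) 1451.613ms=3b +362.903ms=3/4b
4) 1814.516ms=15/4b +362.903ms=3/4b
5) 2177.419ms=9/2b +725.806ms=3/2b
Σ=6b of 6 (124bpm 3/8) — PASS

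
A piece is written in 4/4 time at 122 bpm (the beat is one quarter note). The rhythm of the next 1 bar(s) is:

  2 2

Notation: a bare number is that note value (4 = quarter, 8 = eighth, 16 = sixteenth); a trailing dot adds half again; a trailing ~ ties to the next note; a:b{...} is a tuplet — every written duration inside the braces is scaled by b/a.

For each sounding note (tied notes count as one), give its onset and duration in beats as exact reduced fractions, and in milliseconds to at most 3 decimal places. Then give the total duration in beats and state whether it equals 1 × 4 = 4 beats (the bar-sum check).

1) 0.0ms=0b +983.607ms=2b
2) 983.607ms=2b +983.607ms=2b
Σ=4b of 4 (122bpm 4/4) — PASS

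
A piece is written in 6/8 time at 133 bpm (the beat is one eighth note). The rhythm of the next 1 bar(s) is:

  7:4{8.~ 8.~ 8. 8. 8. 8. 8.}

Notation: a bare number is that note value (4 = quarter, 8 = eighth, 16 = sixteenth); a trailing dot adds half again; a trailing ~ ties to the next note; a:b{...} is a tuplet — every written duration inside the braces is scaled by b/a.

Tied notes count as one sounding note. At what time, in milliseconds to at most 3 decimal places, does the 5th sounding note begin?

note 5 onset = 36/7b = 2320.086ms

1. 0.0ms @ 0 + 1160.043ms (18/7)
2. 1160.043ms @ 18/7 + 386.681ms (6/7)
3. 1546.724ms @ 24/7 + 386.681ms (6/7)
4. 1933.405ms @ 30/7 + 386.681ms (6/7)
5. 2320.086ms @ 36/7 + 386.681ms (6/7)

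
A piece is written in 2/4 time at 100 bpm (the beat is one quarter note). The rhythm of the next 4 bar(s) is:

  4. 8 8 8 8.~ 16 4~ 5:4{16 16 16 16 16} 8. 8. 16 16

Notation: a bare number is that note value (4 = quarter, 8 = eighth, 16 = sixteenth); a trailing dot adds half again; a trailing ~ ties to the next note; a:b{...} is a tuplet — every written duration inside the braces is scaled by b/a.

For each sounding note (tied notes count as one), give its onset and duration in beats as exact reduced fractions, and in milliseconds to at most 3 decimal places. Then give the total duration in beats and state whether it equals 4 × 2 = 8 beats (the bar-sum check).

1) 0.0ms=0b +900.0ms=3/2b
2) 900.0ms=3/2b +300.0ms=1/2b
3) 1200.0ms=2b +300.0ms=1/2b
4) 1500.0ms=5/2b +300.0ms=1/2b
5) 1800.0ms=3b +600.0ms=1b
6) 2400.0ms=4b +720.0ms=6/5b
7) 3120.0ms=26/5b +120.0ms=1/5b
8) 3240.0ms=27/5b +120.0ms=1/5b
9) 3360.0ms=28/5b +120.0ms=1/5b
10) 3480.0ms=29/5b +120.0ms=1/5b
11) 3600.0ms=6b +450.0ms=3/4b
12) 4050.0ms=27/4b +450.0ms=3/4b
13) 4500.0ms=15/2b +150.0ms=1/4b
14) 4650.0ms=31/4b +150.0ms=1/4b
Σ=8b of 8 (100bpm 2/4) — PASS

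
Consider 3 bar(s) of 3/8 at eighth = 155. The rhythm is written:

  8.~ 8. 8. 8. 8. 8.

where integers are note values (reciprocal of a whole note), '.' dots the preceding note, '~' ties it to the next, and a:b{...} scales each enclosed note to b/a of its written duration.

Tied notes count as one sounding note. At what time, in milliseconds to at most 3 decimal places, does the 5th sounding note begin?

note 5 onset = 15/2b = 2903.226ms

1. 0.0ms @ 0 + 1161.29ms (3)
2. 1161.29ms @ 3 + 580.645ms (3/2)
3. 1741.935ms @ 9/2 + 580.645ms (3/2)
4. 2322.581ms @ 6 + 580.645ms (3/2)
5. 2903.226ms @ 15/2 + 580.645ms (3/2)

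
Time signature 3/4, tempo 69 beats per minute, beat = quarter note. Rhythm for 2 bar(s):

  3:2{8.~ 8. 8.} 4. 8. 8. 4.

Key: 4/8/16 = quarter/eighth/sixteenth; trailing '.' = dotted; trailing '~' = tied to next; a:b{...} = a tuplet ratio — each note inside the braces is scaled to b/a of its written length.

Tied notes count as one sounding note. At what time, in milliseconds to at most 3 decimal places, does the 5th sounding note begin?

note 5 onset = 15/4b = 3260.87ms

1. 0.0ms @ 0 + 869.565ms (1)
2. 869.565ms @ 1 + 434.783ms (1/2)
3. 1304.348ms @ 3/2 + 1304.348ms (3/2)
4. 2608.696ms @ 3 + 652.174ms (3/4)
5. 3260.87ms @ 15/4 + 652.174ms (3/4)
6. 3913.043ms @ 9/2 + 1304.348ms (3/2)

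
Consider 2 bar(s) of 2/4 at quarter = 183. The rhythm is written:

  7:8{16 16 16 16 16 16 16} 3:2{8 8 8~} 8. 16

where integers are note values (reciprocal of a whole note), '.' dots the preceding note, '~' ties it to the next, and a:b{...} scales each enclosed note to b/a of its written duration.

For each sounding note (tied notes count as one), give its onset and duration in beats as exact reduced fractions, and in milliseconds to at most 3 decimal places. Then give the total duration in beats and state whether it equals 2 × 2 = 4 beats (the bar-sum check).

1) 0.0ms=0b +93.677ms=2/7b
2) 93.677ms=2/7b +93.677ms=2/7b
3) 187.354ms=4/7b +93.677ms=2/7b
4) 281.03ms=6/7b +93.677ms=2/7b
5) 374.707ms=8/7b +93.677ms=2/7b
6) 468.384ms=10/7b +93.677ms=2/7b
7) 562.061ms=12/7b +93.677ms=2/7b
8) 655.738ms=2b +109.29ms=1/3b
9) 765.027ms=7/3b +109.29ms=1/3b
10) 874.317ms=8/3b +355.191ms=13/12b
11) 1229.508ms=15/4b +81.967ms=1/4b
Σ=4b of 4 (183bpm 2/4) — PASS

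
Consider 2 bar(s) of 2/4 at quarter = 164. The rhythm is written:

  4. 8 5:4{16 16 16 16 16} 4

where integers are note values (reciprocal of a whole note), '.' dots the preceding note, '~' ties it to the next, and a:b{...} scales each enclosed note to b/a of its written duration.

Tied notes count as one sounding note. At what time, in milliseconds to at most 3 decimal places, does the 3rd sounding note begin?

note 3 onset = 2b = 731.707ms

1. 0.0ms @ 0 + 548.78ms (3/2)
2. 548.78ms @ 3/2 + 182.927ms (1/2)
3. 731.707ms @ 2 + 73.171ms (1/5)
4. 804.878ms @ 11/5 + 73.171ms (1/5)
5. 878.049ms @ 12/5 + 73.171ms (1/5)
6. 951.22ms @ 13/5 + 73.171ms (1/5)
7. 1024.39ms @ 14/5 + 73.171ms (1/5)
8. 1097.561ms @ 3 + 365.854ms (1)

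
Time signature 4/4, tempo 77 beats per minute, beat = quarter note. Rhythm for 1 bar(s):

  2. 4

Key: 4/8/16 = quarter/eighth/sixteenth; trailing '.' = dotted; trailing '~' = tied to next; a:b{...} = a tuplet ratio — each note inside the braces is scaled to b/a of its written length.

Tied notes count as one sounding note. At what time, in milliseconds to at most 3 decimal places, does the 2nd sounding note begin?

1. 0.0ms @ 0 + 2337.662ms (3)
2. 2337.662ms @ 3 + 779.221ms (1)

note 2 onset = 3b = 2337.662ms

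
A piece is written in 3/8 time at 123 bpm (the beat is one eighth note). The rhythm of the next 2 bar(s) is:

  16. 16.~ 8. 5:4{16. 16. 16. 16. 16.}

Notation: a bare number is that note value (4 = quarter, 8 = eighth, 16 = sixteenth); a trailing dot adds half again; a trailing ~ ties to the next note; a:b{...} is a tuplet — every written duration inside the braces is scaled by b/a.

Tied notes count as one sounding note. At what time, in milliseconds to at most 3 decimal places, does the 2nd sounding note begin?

1. 0.0ms @ 0 + 365.854ms (3/4)
2. 365.854ms @ 3/4 + 1097.561ms (9/4)
3. 1463.415ms @ 3 + 292.683ms (3/5)
4. 1756.098ms @ 18/5 + 292.683ms (3/5)
5. 2048.78ms @ 21/5 + 292.683ms (3/5)
6. 2341.463ms @ 24/5 + 292.683ms (3/5)
7. 2634.146ms @ 27/5 + 292.683ms (3/5)

note 2 onset = 3/4b = 365.854ms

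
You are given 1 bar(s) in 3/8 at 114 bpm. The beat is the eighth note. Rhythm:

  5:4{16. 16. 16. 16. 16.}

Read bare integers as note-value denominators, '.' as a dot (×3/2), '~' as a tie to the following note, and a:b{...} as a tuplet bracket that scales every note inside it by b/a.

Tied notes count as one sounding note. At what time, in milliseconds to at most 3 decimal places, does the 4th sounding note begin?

note 4 onset = 9/5b = 947.368ms

1. 0.0ms @ 0 + 315.789ms (3/5)
2. 315.789ms @ 3/5 + 315.789ms (3/5)
3. 631.579ms @ 6/5 + 315.789ms (3/5)
4. 947.368ms @ 9/5 + 315.789ms (3/5)
5. 1263.158ms @ 12/5 + 315.789ms (3/5)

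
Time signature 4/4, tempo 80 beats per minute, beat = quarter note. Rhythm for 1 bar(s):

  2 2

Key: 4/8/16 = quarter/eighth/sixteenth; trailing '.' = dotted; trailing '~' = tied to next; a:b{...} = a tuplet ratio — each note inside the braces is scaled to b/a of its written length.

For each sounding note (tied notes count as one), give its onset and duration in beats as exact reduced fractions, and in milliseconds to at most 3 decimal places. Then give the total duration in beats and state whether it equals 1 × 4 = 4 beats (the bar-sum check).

1) 0.0ms=0b +1500.0ms=2b
2) 1500.0ms=2b +1500.0ms=2b
Σ=4b of 4 (80bpm 4/4) — PASS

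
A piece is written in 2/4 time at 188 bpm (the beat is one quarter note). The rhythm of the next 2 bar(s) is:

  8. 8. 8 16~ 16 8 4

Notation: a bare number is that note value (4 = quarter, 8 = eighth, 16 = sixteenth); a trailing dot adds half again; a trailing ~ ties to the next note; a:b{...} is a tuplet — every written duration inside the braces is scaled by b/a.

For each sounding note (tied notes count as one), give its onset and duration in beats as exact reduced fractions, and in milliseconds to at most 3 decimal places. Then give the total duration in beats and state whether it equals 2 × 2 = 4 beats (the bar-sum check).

1) 0.0ms=0b +239.362ms=3/4b
2) 239.362ms=3/4b +239.362ms=3/4b
3) 478.723ms=3/2b +159.574ms=1/2b
4) 638.298ms=2b +159.574ms=1/2b
5) 797.872ms=5/2b +159.574ms=1/2b
6) 957.447ms=3b +319.149ms=1b
Σ=4b of 4 (188bpm 2/4) — PASS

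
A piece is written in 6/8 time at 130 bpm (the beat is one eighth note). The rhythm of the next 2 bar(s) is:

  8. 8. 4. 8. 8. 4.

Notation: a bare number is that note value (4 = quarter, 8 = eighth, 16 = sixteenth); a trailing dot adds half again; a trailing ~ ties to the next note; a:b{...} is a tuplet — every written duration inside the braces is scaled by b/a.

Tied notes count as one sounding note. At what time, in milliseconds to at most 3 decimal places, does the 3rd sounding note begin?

note 3 onset = 3b = 1384.615ms

1. 0.0ms @ 0 + 692.308ms (3/2)
2. 692.308ms @ 3/2 + 692.308ms (3/2)
3. 1384.615ms @ 3 + 1384.615ms (3)
4. 2769.231ms @ 6 + 692.308ms (3/2)
5. 3461.538ms @ 15/2 + 692.308ms (3/2)
6. 4153.846ms @ 9 + 1384.615ms (3)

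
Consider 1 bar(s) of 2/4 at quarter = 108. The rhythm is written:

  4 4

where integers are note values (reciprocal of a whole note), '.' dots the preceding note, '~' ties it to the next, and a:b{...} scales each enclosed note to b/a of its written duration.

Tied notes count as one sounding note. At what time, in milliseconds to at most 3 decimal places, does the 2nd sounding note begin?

1. 0.0ms @ 0 + 555.556ms (1)
2. 555.556ms @ 1 + 555.556ms (1)

note 2 onset = 1b = 555.556ms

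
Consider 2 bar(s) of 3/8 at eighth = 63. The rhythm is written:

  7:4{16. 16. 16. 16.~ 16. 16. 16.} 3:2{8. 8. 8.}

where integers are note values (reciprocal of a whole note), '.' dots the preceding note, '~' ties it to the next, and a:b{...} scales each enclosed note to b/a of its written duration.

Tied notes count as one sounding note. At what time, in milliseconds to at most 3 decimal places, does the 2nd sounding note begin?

1. 0.0ms @ 0 + 408.163ms (3/7)
2. 408.163ms @ 3/7 + 408.163ms (3/7)
3. 816.327ms @ 6/7 + 408.163ms (3/7)
4. 1224.49ms @ 9/7 + 816.327ms (6/7)
5. 2040.816ms @ 15/7 + 408.163ms (3/7)
6. 2448.98ms @ 18/7 + 408.163ms (3/7)
7. 2857.143ms @ 3 + 952.381ms (1)
8. 3809.524ms @ 4 + 952.381ms (1)
9. 4761.905ms @ 5 + 952.381ms (1)

note 2 onset = 3/7b = 408.163ms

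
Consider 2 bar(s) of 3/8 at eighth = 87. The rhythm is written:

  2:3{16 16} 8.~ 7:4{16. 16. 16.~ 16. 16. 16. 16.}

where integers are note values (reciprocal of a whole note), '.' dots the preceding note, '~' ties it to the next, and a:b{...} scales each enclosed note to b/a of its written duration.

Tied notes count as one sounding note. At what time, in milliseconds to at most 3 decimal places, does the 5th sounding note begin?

note 5 onset = 27/7b = 2660.099ms

1. 0.0ms @ 0 + 517.241ms (3/4)
2. 517.241ms @ 3/4 + 517.241ms (3/4)
3. 1034.483ms @ 3/2 + 1330.049ms (27/14)
4. 2364.532ms @ 24/7 + 295.567ms (3/7)
5. 2660.099ms @ 27/7 + 591.133ms (6/7)
6. 3251.232ms @ 33/7 + 295.567ms (3/7)
7. 3546.798ms @ 36/7 + 295.567ms (3/7)
8. 3842.365ms @ 39/7 + 295.567ms (3/7)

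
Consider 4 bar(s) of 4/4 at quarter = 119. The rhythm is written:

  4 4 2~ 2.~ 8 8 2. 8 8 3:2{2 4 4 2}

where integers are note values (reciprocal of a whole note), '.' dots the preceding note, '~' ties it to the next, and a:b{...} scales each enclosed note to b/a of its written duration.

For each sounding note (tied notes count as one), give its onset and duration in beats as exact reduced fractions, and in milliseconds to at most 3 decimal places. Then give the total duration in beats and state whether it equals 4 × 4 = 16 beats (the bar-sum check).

1) 0.0ms=0b +504.202ms=1b
2) 504.202ms=1b +504.202ms=1b
3) 1008.403ms=2b +2773.109ms=11/2b
4) 3781.513ms=15/2b +252.101ms=1/2b
5) 4033.613ms=8b +1512.605ms=3b
6) 5546.218ms=11b +252.101ms=1/2b
7) 5798.319ms=23/2b +252.101ms=1/2b
8) 6050.42ms=12b +672.269ms=4/3b
9) 6722.689ms=40/3b +336.134ms=2/3b
10) 7058.824ms=14b +336.134ms=2/3b
11) 7394.958ms=44/3b +672.269ms=4/3b
Σ=16b of 16 (119bpm 4/4) — PASS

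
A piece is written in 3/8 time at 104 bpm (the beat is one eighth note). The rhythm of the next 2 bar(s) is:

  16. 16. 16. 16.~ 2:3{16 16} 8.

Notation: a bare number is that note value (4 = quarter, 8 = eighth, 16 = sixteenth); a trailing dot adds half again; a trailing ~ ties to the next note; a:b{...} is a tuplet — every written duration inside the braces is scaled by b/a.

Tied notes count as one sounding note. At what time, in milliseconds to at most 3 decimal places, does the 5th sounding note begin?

note 5 onset = 15/4b = 2163.462ms

1. 0.0ms @ 0 + 432.692ms (3/4)
2. 432.692ms @ 3/4 + 432.692ms (3/4)
3. 865.385ms @ 3/2 + 432.692ms (3/4)
4. 1298.077ms @ 9/4 + 865.385ms (3/2)
5. 2163.462ms @ 15/4 + 432.692ms (3/4)
6. 2596.154ms @ 9/2 + 865.385ms (3/2)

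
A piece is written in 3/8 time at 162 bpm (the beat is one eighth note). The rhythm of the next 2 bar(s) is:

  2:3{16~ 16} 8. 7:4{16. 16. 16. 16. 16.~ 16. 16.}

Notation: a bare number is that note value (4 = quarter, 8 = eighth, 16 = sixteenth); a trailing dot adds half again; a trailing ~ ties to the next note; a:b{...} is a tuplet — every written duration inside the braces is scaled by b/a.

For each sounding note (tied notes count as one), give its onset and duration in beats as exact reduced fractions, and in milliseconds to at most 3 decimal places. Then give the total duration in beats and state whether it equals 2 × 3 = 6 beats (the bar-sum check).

1) 0.0ms=0b +555.556ms=3/2b
2) 555.556ms=3/2b +555.556ms=3/2b
3) 1111.111ms=3b +158.73ms=3/7b
4) 1269.841ms=24/7b +158.73ms=3/7b
5) 1428.571ms=27/7b +158.73ms=3/7b
6) 1587.302ms=30/7b +158.73ms=3/7b
7) 1746.032ms=33/7b +317.46ms=6/7b
8) 2063.492ms=39/7b +158.73ms=3/7b
Σ=6b of 6 (162bpm 3/8) — PASS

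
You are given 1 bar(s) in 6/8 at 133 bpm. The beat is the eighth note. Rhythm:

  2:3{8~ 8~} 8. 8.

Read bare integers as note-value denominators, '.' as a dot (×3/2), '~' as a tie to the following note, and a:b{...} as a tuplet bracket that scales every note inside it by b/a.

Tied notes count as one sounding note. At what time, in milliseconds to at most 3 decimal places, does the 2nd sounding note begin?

1. 0.0ms @ 0 + 2030.075ms (9/2)
2. 2030.075ms @ 9/2 + 676.692ms (3/2)

note 2 onset = 9/2b = 2030.075ms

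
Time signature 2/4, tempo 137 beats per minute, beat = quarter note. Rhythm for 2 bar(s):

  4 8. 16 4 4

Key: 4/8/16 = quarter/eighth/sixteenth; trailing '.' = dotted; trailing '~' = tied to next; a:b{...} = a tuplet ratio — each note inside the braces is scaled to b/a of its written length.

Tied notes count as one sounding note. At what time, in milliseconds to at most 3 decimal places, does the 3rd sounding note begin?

note 3 onset = 7/4b = 766.423ms

1. 0.0ms @ 0 + 437.956ms (1)
2. 437.956ms @ 1 + 328.467ms (3/4)
3. 766.423ms @ 7/4 + 109.489ms (1/4)
4. 875.912ms @ 2 + 437.956ms (1)
5. 1313.869ms @ 3 + 437.956ms (1)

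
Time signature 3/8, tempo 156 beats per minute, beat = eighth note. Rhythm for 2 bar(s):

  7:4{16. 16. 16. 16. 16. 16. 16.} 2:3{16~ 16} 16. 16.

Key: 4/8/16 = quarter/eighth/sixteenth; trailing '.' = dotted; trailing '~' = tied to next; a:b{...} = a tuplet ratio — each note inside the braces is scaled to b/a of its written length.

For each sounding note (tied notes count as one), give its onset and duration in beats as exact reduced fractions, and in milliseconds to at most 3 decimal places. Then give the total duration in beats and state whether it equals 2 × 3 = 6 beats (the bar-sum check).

1) 0.0ms=0b +164.835ms=3/7b
2) 164.835ms=3/7b +164.835ms=3/7b
3) 329.67ms=6/7b +164.835ms=3/7b
4) 494.505ms=9/7b +164.835ms=3/7b
5) 659.341ms=12/7b +164.835ms=3/7b
6) 824.176ms=15/7b +164.835ms=3/7b
7) 989.011ms=18/7b +164.835ms=3/7b
8) 1153.846ms=3b +576.923ms=3/2b
9) 1730.769ms=9/2b +288.462ms=3/4b
10) 2019.231ms=21/4b +288.462ms=3/4b
Σ=6b of 6 (156bpm 3/8) — PASS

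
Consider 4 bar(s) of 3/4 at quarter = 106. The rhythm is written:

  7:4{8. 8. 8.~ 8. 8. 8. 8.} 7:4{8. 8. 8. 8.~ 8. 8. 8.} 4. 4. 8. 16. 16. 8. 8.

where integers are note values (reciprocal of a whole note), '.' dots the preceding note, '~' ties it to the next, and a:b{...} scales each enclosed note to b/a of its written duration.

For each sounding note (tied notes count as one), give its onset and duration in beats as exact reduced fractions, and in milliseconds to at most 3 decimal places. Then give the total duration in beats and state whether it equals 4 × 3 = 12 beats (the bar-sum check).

1) 0.0ms=0b +242.588ms=3/7b
2) 242.588ms=3/7b +242.588ms=3/7b
3) 485.175ms=6/7b +485.175ms=6/7b
4) 970.35ms=12/7b +242.588ms=3/7b
5) 1212.938ms=15/7b +242.588ms=3/7b
6) 1455.526ms=18/7b +242.588ms=3/7b
7) 1698.113ms=3b +242.588ms=3/7b
8) 1940.701ms=24/7b +242.588ms=3/7b
9) 2183.288ms=27/7b +242.588ms=3/7b
10) 2425.876ms=30/7b +485.175ms=6/7b
11) 2911.051ms=36/7b +242.588ms=3/7b
12) 3153.639ms=39/7b +242.588ms=3/7b
13) 3396.226ms=6b +849.057ms=3/2b
14) 4245.283ms=15/2b +849.057ms=3/2b
15) 5094.34ms=9b +424.528ms=3/4b
16) 5518.868ms=39/4b +212.264ms=3/8b
17) 5731.132ms=81/8b +212.264ms=3/8b
18) 5943.396ms=21/2b +424.528ms=3/4b
19) 6367.925ms=45/4b +424.528ms=3/4b
Σ=12b of 12 (106bpm 3/4) — PASS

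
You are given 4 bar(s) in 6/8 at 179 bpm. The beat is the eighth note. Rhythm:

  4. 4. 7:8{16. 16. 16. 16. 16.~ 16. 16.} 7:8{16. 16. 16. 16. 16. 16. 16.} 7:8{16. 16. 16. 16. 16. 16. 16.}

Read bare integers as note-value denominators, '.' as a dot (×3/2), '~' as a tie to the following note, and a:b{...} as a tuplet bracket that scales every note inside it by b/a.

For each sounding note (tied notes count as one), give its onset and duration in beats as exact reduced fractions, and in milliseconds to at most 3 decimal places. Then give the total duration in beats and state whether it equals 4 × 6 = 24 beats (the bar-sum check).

1) 0.0ms=0b +1005.587ms=3b
2) 1005.587ms=3b +1005.587ms=3b
3) 2011.173ms=6b +287.31ms=6/7b
4) 2298.484ms=48/7b +287.31ms=6/7b
5) 2585.794ms=54/7b +287.31ms=6/7b
6) 2873.105ms=60/7b +287.31ms=6/7b
7) 3160.415ms=66/7b +574.621ms=12/7b
8) 3735.036ms=78/7b +287.31ms=6/7b
9) 4022.346ms=12b +287.31ms=6/7b
10) 4309.657ms=90/7b +287.31ms=6/7b
11) 4596.967ms=96/7b +287.31ms=6/7b
12) 4884.278ms=102/7b +287.31ms=6/7b
13) 5171.588ms=108/7b +287.31ms=6/7b
14) 5458.899ms=114/7b +287.31ms=6/7b
15) 5746.209ms=120/7b +287.31ms=6/7b
16) 6033.52ms=18b +287.31ms=6/7b
17) 6320.83ms=132/7b +287.31ms=6/7b
18) 6608.14ms=138/7b +287.31ms=6/7b
19) 6895.451ms=144/7b +287.31ms=6/7b
20) 7182.761ms=150/7b +287.31ms=6/7b
21) 7470.072ms=156/7b +287.31ms=6/7b
22) 7757.382ms=162/7b +287.31ms=6/7b
Σ=24b of 24 (179bpm 6/8) — PASS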